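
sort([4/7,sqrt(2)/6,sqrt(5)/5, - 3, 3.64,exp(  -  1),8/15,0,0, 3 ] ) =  [-3, 0,  0,sqrt( 2)/6, exp(-1),sqrt ( 5)/5,8/15, 4/7,3, 3.64 ] 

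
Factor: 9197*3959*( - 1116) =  - 2^2* 3^2*17^1*31^1*37^1*107^1*541^1 = - 40634590068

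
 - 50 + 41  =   - 9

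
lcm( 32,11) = 352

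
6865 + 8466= 15331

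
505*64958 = 32803790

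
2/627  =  2/627 = 0.00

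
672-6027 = -5355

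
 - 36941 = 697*(-53) 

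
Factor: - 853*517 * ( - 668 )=294588668 = 2^2*11^1 * 47^1*167^1*853^1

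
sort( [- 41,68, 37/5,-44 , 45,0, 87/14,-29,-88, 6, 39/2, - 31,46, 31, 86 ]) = [ - 88, - 44, - 41,-31,  -  29,0, 6, 87/14 , 37/5,39/2,31, 45  ,  46,68, 86] 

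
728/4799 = 728/4799 = 0.15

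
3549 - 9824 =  - 6275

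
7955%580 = 415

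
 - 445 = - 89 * 5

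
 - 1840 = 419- 2259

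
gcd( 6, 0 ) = 6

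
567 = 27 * 21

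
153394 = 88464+64930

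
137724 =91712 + 46012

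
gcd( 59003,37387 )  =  7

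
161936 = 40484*4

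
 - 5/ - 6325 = 1/1265 = 0.00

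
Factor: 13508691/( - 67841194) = -2^(-1)*3^1*7^1 * 257^1*2503^1 * 5591^(-1) *6067^( - 1) 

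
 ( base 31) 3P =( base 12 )9A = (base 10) 118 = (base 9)141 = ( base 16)76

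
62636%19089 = 5369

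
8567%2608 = 743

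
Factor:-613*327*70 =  - 14031570 = -2^1 * 3^1*5^1*7^1*  109^1*613^1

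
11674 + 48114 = 59788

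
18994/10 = 1899 + 2/5= 1899.40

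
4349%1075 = 49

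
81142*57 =4625094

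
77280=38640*2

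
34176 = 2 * 17088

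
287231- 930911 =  - 643680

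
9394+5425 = 14819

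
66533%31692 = 3149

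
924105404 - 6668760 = 917436644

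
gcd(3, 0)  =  3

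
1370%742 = 628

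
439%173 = 93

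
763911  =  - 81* (-9431)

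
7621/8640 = 7621/8640 = 0.88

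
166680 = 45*3704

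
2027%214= 101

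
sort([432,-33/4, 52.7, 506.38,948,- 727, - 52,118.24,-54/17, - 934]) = [  -  934,  -  727,-52 , - 33/4 , - 54/17,52.7,118.24, 432, 506.38, 948 ] 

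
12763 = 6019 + 6744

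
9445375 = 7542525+1902850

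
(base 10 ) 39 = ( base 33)16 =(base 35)14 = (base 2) 100111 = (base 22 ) 1h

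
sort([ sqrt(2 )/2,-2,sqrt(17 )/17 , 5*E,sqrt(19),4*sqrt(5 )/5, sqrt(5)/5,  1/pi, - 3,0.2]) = [ - 3 ,-2,0.2,sqrt(17)/17,1/pi,sqrt(  5 ) /5,sqrt (2)/2,4*sqrt(5 ) /5,sqrt(19),5*E]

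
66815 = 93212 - 26397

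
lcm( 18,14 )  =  126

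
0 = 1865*0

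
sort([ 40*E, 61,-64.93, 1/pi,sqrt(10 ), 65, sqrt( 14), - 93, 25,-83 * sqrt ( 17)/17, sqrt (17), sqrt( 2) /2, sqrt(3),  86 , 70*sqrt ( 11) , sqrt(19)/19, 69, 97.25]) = [-93,  -  64.93, - 83*sqrt(17 )/17  ,  sqrt (19 ) /19, 1/pi, sqrt( 2 ) /2,  sqrt( 3), sqrt (10 ),  sqrt(14 ), sqrt (17),25, 61,65,69,86,97.25,40*E, 70*sqrt(11)]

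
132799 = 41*3239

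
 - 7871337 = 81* ( - 97177)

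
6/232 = 3/116 = 0.03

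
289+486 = 775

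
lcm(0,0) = 0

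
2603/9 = 289 + 2/9 = 289.22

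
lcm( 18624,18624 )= 18624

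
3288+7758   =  11046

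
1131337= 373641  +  757696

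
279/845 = 279/845 = 0.33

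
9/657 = 1/73 = 0.01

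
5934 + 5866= 11800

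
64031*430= 27533330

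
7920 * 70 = 554400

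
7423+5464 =12887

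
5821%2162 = 1497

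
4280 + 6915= 11195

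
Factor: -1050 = - 2^1*3^1*5^2*7^1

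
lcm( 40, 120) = 120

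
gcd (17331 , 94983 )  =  3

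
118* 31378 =3702604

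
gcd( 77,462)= 77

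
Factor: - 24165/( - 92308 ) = 2^ ( - 2)*3^3*5^1*47^(-1 ) * 179^1 * 491^( - 1 )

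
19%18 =1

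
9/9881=9/9881 = 0.00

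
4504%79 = 1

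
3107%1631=1476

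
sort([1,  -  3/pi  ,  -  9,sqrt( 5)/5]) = [ - 9 , - 3/pi , sqrt( 5) /5,1]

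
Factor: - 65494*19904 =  - 2^7*11^1*13^1*229^1*311^1 = - 1303592576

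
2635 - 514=2121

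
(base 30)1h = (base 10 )47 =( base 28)1j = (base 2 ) 101111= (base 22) 23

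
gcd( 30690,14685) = 165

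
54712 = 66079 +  - 11367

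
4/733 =4/733 =0.01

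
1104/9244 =276/2311 = 0.12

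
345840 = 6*57640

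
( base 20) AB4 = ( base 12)2540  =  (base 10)4224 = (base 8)10200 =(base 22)8g0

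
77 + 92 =169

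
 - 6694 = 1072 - 7766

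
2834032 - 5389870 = - 2555838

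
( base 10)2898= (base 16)B52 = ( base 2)101101010010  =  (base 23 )5b0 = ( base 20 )74I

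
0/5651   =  0 =0.00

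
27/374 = 27/374 = 0.07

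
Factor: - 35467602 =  - 2^1*3^1* 5911267^1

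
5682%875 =432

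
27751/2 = 13875 +1/2  =  13875.50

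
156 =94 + 62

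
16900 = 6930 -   -  9970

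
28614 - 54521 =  - 25907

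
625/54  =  625/54 = 11.57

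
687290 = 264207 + 423083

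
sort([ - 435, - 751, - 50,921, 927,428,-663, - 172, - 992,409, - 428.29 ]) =[-992, - 751, - 663, - 435,-428.29, - 172, - 50, 409 , 428,  921,927]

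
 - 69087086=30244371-99331457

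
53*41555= 2202415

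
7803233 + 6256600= 14059833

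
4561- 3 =4558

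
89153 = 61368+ 27785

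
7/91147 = 1/13021 = 0.00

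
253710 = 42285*6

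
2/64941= 2/64941=0.00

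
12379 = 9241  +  3138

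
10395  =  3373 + 7022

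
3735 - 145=3590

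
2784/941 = 2784/941 = 2.96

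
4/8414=2/4207=0.00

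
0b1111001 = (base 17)72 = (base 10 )121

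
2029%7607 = 2029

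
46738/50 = 23369/25=934.76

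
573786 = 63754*9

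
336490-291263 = 45227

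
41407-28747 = 12660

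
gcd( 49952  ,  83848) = 1784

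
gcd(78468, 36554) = 2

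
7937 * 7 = 55559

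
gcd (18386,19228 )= 2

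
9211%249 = 247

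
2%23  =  2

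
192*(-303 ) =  - 58176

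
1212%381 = 69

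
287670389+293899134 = 581569523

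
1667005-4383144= - 2716139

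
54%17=3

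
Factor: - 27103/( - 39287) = 17^ ( - 1) * 2311^(  -  1)*27103^1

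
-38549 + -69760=-108309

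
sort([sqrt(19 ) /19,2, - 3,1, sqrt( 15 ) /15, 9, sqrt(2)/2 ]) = [ - 3, sqrt(19 ) /19, sqrt( 15 ) /15, sqrt(2 ) /2, 1,  2, 9 ]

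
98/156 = 49/78 =0.63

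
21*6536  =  137256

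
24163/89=24163/89 = 271.49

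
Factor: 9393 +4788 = 14181 = 3^1 * 29^1*163^1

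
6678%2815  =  1048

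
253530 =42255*6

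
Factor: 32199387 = 3^1*11^1*975739^1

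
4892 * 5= 24460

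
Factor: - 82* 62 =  - 5084 =- 2^2*31^1*41^1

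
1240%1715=1240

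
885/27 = 295/9= 32.78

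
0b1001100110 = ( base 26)ng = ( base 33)ik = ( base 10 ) 614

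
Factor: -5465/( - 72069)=3^( - 1) * 5^1 * 1093^1*24023^( - 1 )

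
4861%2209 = 443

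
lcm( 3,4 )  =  12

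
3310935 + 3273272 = 6584207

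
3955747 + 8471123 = 12426870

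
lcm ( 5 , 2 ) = 10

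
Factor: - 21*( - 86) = 1806= 2^1*3^1*7^1*43^1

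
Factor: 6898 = 2^1 * 3449^1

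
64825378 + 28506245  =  93331623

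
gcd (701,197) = 1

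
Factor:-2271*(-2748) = 2^2*3^2*229^1*757^1 = 6240708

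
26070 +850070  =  876140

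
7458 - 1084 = 6374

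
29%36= 29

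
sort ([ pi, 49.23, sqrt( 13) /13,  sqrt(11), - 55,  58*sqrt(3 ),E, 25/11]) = [ - 55  ,  sqrt(13) /13,25/11,E, pi,  sqrt( 11),  49.23 , 58*sqrt(3)] 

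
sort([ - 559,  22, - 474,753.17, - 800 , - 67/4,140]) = [-800,-559,-474, -67/4 , 22  ,  140, 753.17]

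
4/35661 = 4/35661 = 0.00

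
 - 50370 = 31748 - 82118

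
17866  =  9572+8294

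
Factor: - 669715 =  - 5^1*17^1*7879^1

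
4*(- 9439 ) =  - 37756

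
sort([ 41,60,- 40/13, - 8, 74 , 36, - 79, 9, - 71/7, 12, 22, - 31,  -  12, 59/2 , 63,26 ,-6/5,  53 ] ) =[ - 79, - 31, - 12, - 71/7,  -  8, - 40/13,  -  6/5,9, 12 , 22, 26,  59/2 , 36,41,53, 60 , 63,74 ] 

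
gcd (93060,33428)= 4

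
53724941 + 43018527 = 96743468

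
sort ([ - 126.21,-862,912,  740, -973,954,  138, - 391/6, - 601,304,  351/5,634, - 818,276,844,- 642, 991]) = [ - 973,-862, - 818, - 642, - 601, - 126.21, - 391/6,351/5,138 , 276,304, 634, 740,844,912,954,991 ]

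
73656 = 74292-636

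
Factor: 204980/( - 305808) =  - 185/276=-2^( - 2) * 3^( - 1 )*5^1*23^ ( - 1)*37^1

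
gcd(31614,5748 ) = 2874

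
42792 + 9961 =52753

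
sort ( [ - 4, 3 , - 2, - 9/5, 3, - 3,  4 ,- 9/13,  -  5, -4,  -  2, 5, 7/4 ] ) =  [ - 5,  -  4, - 4,- 3, - 2  , - 2, - 9/5,  -  9/13,7/4, 3, 3,4,5]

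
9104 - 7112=1992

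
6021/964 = 6021/964  =  6.25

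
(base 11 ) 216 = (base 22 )BH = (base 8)403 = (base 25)a9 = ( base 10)259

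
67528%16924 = 16756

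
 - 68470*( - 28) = 1917160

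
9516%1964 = 1660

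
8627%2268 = 1823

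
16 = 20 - 4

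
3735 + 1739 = 5474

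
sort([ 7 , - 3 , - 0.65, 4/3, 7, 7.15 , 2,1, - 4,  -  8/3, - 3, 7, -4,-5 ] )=[ - 5, - 4,-4 , - 3, - 3 , - 8/3,-0.65,1, 4/3, 2, 7, 7, 7,7.15 ] 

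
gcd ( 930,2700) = 30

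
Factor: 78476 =2^2 * 23^1*853^1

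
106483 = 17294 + 89189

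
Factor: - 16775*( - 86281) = 1447363775 = 5^2*11^1 * 13^1* 61^1*6637^1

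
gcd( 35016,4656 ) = 24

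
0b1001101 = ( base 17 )49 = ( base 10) 77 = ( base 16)4d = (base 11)70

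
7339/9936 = 7339/9936=0.74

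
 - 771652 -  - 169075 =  - 602577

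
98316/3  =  32772 = 32772.00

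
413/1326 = 413/1326 = 0.31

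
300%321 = 300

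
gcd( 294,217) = 7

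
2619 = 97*27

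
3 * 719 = 2157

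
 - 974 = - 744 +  - 230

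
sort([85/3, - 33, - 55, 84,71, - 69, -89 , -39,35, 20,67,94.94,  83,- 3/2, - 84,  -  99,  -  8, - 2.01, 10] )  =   [-99,-89, - 84, - 69, - 55,-39, - 33, - 8, - 2.01, -3/2 , 10,20,85/3,35 , 67,71,83,84 , 94.94 ]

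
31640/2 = 15820=15820.00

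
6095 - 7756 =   -  1661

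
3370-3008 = 362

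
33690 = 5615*6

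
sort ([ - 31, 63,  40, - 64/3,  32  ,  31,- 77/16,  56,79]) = [  -  31, - 64/3, - 77/16, 31,  32,40, 56, 63, 79]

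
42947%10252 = 1939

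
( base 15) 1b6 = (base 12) 290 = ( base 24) GC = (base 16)18C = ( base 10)396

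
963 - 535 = 428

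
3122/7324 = 1561/3662 =0.43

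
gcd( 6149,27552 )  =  1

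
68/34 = 2 = 2.00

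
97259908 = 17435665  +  79824243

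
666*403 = 268398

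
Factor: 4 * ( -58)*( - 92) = 21344 = 2^5*23^1*29^1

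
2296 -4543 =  - 2247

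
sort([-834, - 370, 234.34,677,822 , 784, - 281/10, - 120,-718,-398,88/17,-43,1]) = [ - 834, - 718 , - 398,-370,-120, - 43, - 281/10,1,  88/17,234.34, 677, 784,822 ] 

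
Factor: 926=2^1*463^1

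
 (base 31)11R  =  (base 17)38g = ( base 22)227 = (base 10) 1019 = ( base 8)1773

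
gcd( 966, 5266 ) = 2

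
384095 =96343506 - 95959411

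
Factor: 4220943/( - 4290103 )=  - 3^1*17^(  -  1)*307^1 * 4583^1 * 252359^( - 1)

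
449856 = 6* 74976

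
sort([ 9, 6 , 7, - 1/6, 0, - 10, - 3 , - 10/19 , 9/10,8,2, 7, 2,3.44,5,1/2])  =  [- 10, - 3, - 10/19, - 1/6,0,  1/2,9/10, 2,2 , 3.44, 5, 6, 7,  7, 8,9] 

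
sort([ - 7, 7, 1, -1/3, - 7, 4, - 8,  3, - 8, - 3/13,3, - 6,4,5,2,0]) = [ - 8, - 8, - 7, - 7, - 6, - 1/3,-3/13,0,1, 2,3, 3,  4, 4 , 5,7]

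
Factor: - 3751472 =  - 2^4 * 234467^1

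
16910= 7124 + 9786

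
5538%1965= 1608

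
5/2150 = 1/430 = 0.00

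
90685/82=90685/82= 1105.91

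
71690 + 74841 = 146531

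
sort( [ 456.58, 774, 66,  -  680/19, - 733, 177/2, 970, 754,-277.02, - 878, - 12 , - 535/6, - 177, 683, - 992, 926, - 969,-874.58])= [-992, - 969, - 878, - 874.58, -733, - 277.02 , - 177, - 535/6, - 680/19, - 12, 66, 177/2, 456.58, 683, 754, 774, 926 , 970] 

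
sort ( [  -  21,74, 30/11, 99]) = [  -  21, 30/11,74, 99]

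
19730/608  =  9865/304 = 32.45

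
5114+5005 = 10119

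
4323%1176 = 795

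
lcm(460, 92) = 460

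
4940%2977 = 1963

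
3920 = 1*3920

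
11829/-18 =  - 658+5/6 = -657.17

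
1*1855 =1855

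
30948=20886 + 10062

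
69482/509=136+258/509  =  136.51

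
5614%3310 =2304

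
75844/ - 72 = - 1054 + 11/18 = -1053.39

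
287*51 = 14637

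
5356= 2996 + 2360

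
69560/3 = 69560/3=23186.67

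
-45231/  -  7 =45231/7 = 6461.57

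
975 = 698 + 277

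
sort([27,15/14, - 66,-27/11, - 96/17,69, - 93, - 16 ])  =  [-93,-66,-16, - 96/17, - 27/11, 15/14,27, 69]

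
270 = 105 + 165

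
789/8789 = 789/8789=0.09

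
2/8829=2/8829   =  0.00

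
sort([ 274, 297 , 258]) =[ 258, 274,297]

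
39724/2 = 19862 = 19862.00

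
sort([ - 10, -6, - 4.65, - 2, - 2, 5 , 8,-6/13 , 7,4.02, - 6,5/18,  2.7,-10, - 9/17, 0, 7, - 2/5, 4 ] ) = [ - 10,  -  10, - 6,-6, - 4.65, - 2, - 2, - 9/17, - 6/13,  -  2/5, 0,5/18, 2.7, 4, 4.02, 5, 7,  7,  8] 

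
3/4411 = 3/4411 = 0.00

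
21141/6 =3523 + 1/2 = 3523.50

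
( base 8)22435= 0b10010100011101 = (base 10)9501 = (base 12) 55B9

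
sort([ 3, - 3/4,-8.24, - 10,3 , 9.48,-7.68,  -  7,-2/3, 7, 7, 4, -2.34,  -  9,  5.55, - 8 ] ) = [ - 10 ,-9, - 8.24,-8 ,-7.68, - 7,-2.34,-3/4,- 2/3, 3,3, 4, 5.55, 7,7,  9.48]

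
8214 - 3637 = 4577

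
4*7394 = 29576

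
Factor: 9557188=2^2*2389297^1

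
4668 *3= 14004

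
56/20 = 2+4/5 = 2.80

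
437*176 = 76912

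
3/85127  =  3/85127=0.00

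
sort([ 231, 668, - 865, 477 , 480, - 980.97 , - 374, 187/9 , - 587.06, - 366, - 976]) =[ - 980.97, - 976,-865, - 587.06, - 374, - 366, 187/9,  231,477 , 480,668]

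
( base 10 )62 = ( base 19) 35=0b111110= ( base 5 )222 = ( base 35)1r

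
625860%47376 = 9972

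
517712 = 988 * 524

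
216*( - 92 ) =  - 19872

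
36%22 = 14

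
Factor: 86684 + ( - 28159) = 5^2*2341^1= 58525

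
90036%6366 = 912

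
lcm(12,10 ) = 60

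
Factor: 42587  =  37^1*1151^1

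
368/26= 14 + 2/13 = 14.15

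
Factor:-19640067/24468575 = -3^1*5^( - 2 )*978743^(- 1 ) * 6546689^1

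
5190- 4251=939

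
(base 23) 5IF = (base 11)2345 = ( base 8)6002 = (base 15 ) D9E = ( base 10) 3074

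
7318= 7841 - 523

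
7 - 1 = 6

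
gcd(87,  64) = 1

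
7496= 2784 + 4712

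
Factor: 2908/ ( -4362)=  - 2^1*3^( - 1) = -2/3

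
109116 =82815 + 26301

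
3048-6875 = -3827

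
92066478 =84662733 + 7403745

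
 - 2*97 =  -  194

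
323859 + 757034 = 1080893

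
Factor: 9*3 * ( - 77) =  - 2079 = - 3^3*7^1*11^1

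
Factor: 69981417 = 3^2*11^1 * 706883^1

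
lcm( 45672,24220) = 1598520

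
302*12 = 3624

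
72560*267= 19373520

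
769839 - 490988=278851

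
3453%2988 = 465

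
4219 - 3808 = 411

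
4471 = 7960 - 3489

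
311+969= 1280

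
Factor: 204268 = 2^2*223^1*229^1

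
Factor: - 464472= - 2^3*3^2*6451^1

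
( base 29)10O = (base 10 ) 865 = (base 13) 517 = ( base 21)1K4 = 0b1101100001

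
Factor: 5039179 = 83^1 *109^1* 557^1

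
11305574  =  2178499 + 9127075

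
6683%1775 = 1358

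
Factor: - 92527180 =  - 2^2*5^1*107^1*43237^1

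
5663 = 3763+1900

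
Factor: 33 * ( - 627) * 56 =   -  2^3*3^2*7^1*11^2 * 19^1= - 1158696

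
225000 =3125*72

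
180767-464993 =- 284226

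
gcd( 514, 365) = 1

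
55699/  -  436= - 128 + 1/4 = -127.75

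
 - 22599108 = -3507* 6444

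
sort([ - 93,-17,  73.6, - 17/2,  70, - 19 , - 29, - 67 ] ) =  [ - 93 , - 67, - 29, - 19, - 17, - 17/2,70,73.6 ]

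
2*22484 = 44968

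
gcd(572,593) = 1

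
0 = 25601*0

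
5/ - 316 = - 5/316 = - 0.02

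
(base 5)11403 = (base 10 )853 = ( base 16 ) 355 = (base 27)14g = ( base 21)1JD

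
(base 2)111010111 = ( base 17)1ac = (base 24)jf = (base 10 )471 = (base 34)dt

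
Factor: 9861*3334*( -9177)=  - 2^1*3^2*7^1*19^2*23^1*173^1*1667^1  =  - 301708319598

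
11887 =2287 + 9600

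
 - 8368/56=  - 150 + 4/7=- 149.43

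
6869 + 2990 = 9859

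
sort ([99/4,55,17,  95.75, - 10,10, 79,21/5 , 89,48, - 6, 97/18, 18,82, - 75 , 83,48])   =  [ - 75,-10, - 6,21/5,97/18,10 , 17, 18, 99/4, 48,48,  55, 79,  82,83,89,95.75 ]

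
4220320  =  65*64928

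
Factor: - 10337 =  - 10337^1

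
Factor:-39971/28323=-3^ (-3)*1049^( - 1)*39971^1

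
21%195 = 21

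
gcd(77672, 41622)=14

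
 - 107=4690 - 4797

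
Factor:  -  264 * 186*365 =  - 2^4*3^2 * 5^1*  11^1 * 31^1* 73^1 = - 17922960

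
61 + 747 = 808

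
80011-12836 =67175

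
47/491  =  47/491 = 0.10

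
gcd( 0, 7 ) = 7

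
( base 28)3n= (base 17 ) 65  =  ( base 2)1101011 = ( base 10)107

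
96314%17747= 7579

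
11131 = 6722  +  4409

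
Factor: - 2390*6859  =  -2^1*5^1*19^3*239^1 = -16393010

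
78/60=1 +3/10 = 1.30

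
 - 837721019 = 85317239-923038258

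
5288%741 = 101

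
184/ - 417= - 1 + 233/417 = - 0.44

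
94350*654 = 61704900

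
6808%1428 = 1096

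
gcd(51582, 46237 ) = 1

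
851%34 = 1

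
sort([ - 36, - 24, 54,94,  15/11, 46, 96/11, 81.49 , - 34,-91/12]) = [ - 36, - 34 , - 24 ,-91/12, 15/11, 96/11,46, 54, 81.49, 94 ] 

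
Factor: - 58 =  - 2^1 * 29^1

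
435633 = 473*921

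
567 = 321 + 246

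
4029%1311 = 96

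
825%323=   179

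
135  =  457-322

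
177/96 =1 + 27/32 = 1.84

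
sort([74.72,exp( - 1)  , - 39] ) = [ - 39, exp( - 1 ), 74.72 ] 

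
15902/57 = 278+56/57 = 278.98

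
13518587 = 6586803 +6931784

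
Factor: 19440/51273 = 2^4 * 5^1*211^( - 1 ) = 80/211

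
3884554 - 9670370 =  - 5785816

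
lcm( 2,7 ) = 14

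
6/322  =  3/161 = 0.02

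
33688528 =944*35687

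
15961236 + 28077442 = 44038678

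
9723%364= 259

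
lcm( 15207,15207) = 15207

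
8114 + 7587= 15701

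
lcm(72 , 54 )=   216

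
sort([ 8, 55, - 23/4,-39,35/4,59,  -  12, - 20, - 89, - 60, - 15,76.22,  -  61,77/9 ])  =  [ -89, - 61, - 60, - 39, - 20, - 15, - 12,  -  23/4 , 8 , 77/9, 35/4,  55, 59, 76.22]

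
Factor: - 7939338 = -2^1*3^1 * 11^1*120293^1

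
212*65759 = 13940908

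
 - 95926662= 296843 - 96223505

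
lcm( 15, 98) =1470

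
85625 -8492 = 77133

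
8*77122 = 616976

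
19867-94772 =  - 74905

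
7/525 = 1/75 = 0.01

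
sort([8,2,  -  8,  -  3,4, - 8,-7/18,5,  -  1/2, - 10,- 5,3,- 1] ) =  [ - 10, - 8, - 8, - 5 , - 3,-1, - 1/2 , - 7/18,2 , 3 , 4,5, 8] 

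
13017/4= 13017/4 = 3254.25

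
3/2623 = 3/2623 =0.00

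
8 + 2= 10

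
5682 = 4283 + 1399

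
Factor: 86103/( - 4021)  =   - 3^4*1063^1*4021^( - 1)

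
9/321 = 3/107= 0.03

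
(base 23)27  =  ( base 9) 58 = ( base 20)2d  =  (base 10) 53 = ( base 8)65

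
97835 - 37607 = 60228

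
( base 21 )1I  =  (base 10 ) 39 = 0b100111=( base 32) 17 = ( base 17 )25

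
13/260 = 1/20 = 0.05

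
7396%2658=2080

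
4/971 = 4/971 =0.00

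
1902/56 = 33 + 27/28 =33.96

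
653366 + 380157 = 1033523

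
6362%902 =48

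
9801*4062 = 39811662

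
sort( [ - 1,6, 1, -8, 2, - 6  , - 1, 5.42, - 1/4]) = [  -  8,- 6, -1, - 1 , - 1/4,1, 2,5.42 , 6]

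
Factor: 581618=2^1* 43^1*6763^1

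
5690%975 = 815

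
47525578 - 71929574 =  - 24403996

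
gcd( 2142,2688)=42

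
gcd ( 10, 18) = 2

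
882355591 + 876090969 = 1758446560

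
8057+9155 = 17212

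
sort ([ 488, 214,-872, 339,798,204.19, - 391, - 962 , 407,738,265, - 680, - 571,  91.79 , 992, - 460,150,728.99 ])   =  [ - 962, - 872, - 680, - 571,-460, - 391,91.79,150, 204.19, 214 , 265, 339, 407,488,728.99, 738,798,992 ]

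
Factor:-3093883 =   -  13^2*18307^1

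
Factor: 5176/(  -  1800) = - 647/225 = - 3^( - 2)*5^ (-2)* 647^1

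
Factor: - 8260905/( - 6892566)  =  2^( - 1) * 5^1*691^1*797^1*1148761^( - 1 )=2753635/2297522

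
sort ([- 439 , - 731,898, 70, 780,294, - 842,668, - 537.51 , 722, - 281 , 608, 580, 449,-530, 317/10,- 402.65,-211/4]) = [-842,-731 ,-537.51 , - 530, - 439,-402.65, - 281, - 211/4, 317/10, 70, 294, 449, 580, 608, 668, 722 , 780, 898] 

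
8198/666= 4099/333= 12.31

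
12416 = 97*128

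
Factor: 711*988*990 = 695443320 = 2^3 * 3^4*5^1*11^1*13^1*19^1*79^1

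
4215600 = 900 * 4684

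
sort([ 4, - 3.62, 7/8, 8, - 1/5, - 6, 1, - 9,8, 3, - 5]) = [ - 9 , - 6, - 5, - 3.62 , - 1/5, 7/8, 1, 3, 4 , 8,8]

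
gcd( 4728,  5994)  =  6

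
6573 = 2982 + 3591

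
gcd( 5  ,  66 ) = 1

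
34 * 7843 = 266662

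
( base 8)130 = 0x58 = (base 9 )107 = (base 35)2I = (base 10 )88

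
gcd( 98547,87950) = 1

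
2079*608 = 1264032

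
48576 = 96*506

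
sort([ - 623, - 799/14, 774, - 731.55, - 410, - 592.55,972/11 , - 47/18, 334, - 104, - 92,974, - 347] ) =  [ - 731.55, - 623, - 592.55, - 410,-347,-104 , - 92,-799/14, - 47/18, 972/11,334,774,974 ]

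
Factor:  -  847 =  - 7^1*11^2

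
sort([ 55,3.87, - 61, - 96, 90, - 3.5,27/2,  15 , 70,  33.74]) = [  -  96, - 61, - 3.5,3.87, 27/2,15, 33.74,55,70, 90]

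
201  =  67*3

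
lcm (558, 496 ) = 4464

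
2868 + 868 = 3736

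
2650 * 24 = 63600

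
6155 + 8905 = 15060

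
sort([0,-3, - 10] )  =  [-10, - 3,0 ] 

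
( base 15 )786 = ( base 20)451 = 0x6a5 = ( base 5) 23301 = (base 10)1701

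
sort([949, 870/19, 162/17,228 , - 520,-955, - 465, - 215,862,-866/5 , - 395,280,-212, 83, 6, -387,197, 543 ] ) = [ - 955, - 520, - 465, - 395, - 387,- 215, - 212 , - 866/5, 6,162/17, 870/19,83,197, 228,280,543 , 862,949 ]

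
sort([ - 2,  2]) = [ - 2,2]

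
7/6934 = 7/6934 = 0.00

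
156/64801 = 156/64801  =  0.00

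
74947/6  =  74947/6 = 12491.17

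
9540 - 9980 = -440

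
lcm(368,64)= 1472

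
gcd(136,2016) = 8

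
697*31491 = 21949227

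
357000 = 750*476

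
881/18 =48 + 17/18=48.94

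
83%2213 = 83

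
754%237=43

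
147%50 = 47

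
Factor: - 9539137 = - 9539137^1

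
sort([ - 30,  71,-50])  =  [ - 50, - 30,  71]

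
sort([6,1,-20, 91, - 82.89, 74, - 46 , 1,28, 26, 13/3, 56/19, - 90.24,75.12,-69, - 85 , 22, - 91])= [  -  91, - 90.24, - 85, - 82.89, - 69,  -  46, - 20,  1, 1, 56/19, 13/3,6, 22, 26,28, 74,  75.12, 91]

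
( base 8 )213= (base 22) 67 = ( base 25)5e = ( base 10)139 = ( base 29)4n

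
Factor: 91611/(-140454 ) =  - 2^( - 1) * 13^1* 17^( - 2) * 29^1 =- 377/578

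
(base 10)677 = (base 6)3045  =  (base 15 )302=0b1010100101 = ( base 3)221002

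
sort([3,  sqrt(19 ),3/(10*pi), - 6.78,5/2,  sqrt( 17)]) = [ - 6.78, 3/(10*pi), 5/2,3 , sqrt( 17 ) , sqrt( 19 )]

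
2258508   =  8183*276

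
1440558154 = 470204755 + 970353399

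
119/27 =4+11/27 = 4.41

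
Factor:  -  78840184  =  -2^3 * 2141^1*4603^1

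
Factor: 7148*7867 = 2^2*1787^1*7867^1 = 56233316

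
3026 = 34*89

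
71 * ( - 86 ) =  - 6106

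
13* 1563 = 20319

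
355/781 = 5/11 = 0.45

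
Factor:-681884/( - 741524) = 343/373 =7^3*373^ ( - 1) 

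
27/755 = 27/755 = 0.04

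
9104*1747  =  15904688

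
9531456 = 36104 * 264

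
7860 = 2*3930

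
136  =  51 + 85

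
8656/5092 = 2164/1273 = 1.70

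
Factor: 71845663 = 71845663^1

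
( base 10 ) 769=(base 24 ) 181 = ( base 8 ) 1401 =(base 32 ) O1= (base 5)11034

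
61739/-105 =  - 61739/105 = - 587.99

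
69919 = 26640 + 43279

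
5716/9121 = 5716/9121=0.63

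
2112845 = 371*5695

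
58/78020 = 29/39010 =0.00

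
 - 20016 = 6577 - 26593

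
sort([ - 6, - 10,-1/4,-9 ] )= [ - 10,-9, - 6, - 1/4 ] 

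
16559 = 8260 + 8299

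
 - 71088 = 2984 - 74072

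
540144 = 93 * 5808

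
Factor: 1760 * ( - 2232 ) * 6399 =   -  2^8*3^6*5^1*11^1*31^1*79^1 = -25137319680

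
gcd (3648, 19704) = 24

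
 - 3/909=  - 1/303 = - 0.00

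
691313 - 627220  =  64093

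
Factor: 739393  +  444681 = 1184074  =  2^1 * 37^1 * 16001^1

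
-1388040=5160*( - 269)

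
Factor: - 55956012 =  - 2^2*3^1  *7^1 *666143^1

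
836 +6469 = 7305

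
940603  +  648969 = 1589572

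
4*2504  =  10016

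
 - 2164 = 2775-4939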